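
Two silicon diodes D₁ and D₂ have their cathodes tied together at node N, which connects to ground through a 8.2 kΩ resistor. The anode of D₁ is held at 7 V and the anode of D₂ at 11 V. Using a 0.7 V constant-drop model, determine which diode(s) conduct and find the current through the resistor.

Only D₂ conducts; I_R ≈ 1.3 mA

Assume both conduct. Then node N would need to be at both 7−0.7 = 6.3 V and 11−0.7 = 10.3 V, which is impossible.
Assume only D₂ conducts: V_N = 11 − 0.7 = 10.3 V, so I_R = 10.3/8.2 = 1.26 mA.
Check D₁: its anode-to-cathode voltage is 7 − 10.3 = -3.3 V < 0.7 V, so it is off. The assumption is consistent.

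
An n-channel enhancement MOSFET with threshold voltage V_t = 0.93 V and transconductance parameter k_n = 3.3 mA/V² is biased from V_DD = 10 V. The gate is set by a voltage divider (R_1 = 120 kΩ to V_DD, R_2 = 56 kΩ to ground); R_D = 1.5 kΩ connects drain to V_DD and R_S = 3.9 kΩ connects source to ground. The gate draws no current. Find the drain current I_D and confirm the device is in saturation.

I_D ≈ 0.44 mA

V_G = V_DD·R_2/(R_1+R_2) = 10×56/176 = 3.18 V.
Assume saturation: I_D = (k_n/2)(V_GS − V_t)² with V_GS = V_G − I_D·R_S = 3.18 − 3.9·I_D.
Substituting gives 25.1·I_D² − 30·I_D + 8.37 = 0, with roots I_D = 0.444 or 0.75 mA.
The root I_D = 0.75 mA gives V_GS = 0.256 V ≤ V_t, so take I_D = 0.444 mA.
Then V_GS = 1.45 V and V_DS = V_DD − I_D(R_D+R_S) = 10 − 0.444×5.4 = 7.6 V.
Saturation requires V_DS ≥ V_GS − V_t = 0.519 V; 7.6 ≥ 0.519 ✓.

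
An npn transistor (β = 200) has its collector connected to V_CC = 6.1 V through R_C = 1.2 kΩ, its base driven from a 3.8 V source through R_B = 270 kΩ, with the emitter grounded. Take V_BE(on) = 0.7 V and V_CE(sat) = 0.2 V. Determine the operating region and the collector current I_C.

active; I_C ≈ 2.3 mA

Assume active. Base-emitter loop: I_B = (V_BB − V_BE)/R_B = (3.8 − 0.7)/270 = 0.0115 mA.
I_C = β·I_B = 200×0.0115 = 2.3 mA.
V_CE = V_CC − I_C·R_C = 6.1 − 2.3×1.2 = 3.34 V > V_CE(sat), so the active-region assumption holds.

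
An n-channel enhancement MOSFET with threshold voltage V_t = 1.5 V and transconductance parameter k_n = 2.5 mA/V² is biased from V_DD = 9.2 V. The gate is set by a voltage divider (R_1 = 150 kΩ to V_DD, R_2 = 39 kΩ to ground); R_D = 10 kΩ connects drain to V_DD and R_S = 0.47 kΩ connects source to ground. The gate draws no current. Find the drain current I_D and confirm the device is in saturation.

V_G = V_DD·R_2/(R_1+R_2) = 9.2×39/189 = 1.9 V.
Assume saturation: I_D = (k_n/2)(V_GS − V_t)² with V_GS = V_G − I_D·R_S = 1.9 − 0.47·I_D.
Substituting gives 0.276·I_D² − 1.47·I_D + 0.198 = 0, with roots I_D = 0.139 or 5.18 mA.
The root I_D = 5.18 mA gives V_GS = -0.535 V ≤ V_t, so take I_D = 0.139 mA.
Then V_GS = 1.83 V and V_DS = V_DD − I_D(R_D+R_S) = 9.2 − 0.139×10.5 = 7.75 V.
Saturation requires V_DS ≥ V_GS − V_t = 0.333 V; 7.75 ≥ 0.333 ✓.

I_D ≈ 0.14 mA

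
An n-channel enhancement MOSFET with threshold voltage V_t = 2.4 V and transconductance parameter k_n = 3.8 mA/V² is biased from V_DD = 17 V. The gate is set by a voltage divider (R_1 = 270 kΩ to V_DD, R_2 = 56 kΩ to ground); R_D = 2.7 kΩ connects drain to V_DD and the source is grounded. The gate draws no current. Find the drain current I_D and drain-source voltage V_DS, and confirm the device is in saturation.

V_G = V_DD·R_2/(R_1+R_2) = 17×56/326 = 2.92 V. With the source grounded, V_GS = V_G = 2.92 V.
Assume saturation: I_D = (k_n/2)(V_GS − V_t)² = (3.8/2)×(2.92 − 2.4)² = 1.9×0.52² = 0.514 mA.
V_DS = V_DD − I_D·R_D = 17 − 0.514×2.7 = 15.6 V.
Saturation requires V_DS ≥ V_GS − V_t = 0.52 V; 15.6 ≥ 0.52 ✓.

I_D ≈ 0.51 mA, V_DS ≈ 16 V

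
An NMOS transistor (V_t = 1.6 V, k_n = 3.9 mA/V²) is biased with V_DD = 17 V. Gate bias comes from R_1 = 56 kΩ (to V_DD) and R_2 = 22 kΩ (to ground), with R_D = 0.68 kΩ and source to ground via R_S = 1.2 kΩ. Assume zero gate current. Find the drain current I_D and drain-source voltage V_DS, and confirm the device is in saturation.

I_D ≈ 1.9 mA, V_DS ≈ 14 V

V_G = V_DD·R_2/(R_1+R_2) = 17×22/78 = 4.79 V.
Assume saturation: I_D = (k_n/2)(V_GS − V_t)² with V_GS = V_G − I_D·R_S = 4.79 − 1.2·I_D.
Substituting gives 2.81·I_D² − 16·I_D + 19.9 = 0, with roots I_D = 1.85 or 3.83 mA.
The root I_D = 3.83 mA gives V_GS = 0.198 V ≤ V_t, so take I_D = 1.85 mA.
Then V_GS = 2.57 V and V_DS = V_DD − I_D(R_D+R_S) = 17 − 1.85×1.88 = 13.5 V.
Saturation requires V_DS ≥ V_GS − V_t = 0.974 V; 13.5 ≥ 0.974 ✓.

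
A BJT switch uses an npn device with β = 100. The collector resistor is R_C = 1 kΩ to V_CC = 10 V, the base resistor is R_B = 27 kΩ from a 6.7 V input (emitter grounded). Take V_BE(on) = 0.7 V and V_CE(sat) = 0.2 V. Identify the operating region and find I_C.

saturation; I_C ≈ 9.8 mA

Assume active: I_B = (6.7 − 0.7)/27 = 0.222 mA, giving I_C = β·I_B = 22.2 mA.
But then V_CE = 10 − 22.2×1 = -12.2 V < V_CE(sat) = 0.2 V — impossible in the active region.
So the transistor is saturated. With V_CE = 0.2 V, I_C = (V_CC − 0.2)/R_C = 9.8/1 = 9.8 mA.
Check: β·I_B = 22.2 mA > I_C = 9.8 mA, confirming saturation.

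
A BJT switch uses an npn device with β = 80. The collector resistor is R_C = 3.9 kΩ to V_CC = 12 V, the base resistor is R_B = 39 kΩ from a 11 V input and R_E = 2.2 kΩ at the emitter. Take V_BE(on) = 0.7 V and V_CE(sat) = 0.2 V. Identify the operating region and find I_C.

Assume active: I_B = (11 − 0.7)/(39 + 81×2.2) = 0.0474 mA, I_C = β·I_B = 3.79 mA.
Then V_CE = 12 − 3.79×3.9 − 3.84×2.2 = -11.2 V < 0.2 V — the active assumption fails.
Re-solve with V_CE = 0.2 V. KCL at the emitter: V_E/R_E = (V_BB−0.7−V_E)/R_B + (V_CC−0.2−V_E)/R_C, giving V_E = 4.47 V.
I_C = (V_CC − 0.2 − V_E)/R_C = (11.8 − 4.47)/3.9 = 1.88 mA.
Check: I_B = (10.3 − 4.47)/39 = 0.15 mA, and β·I_B = 12 mA > I_C, confirming saturation.

saturation; I_C ≈ 1.9 mA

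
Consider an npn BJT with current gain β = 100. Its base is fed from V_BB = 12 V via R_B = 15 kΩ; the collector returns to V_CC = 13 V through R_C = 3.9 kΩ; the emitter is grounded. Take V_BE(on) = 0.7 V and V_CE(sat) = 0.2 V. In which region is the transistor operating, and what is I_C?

Assume active: I_B = (12 − 0.7)/15 = 0.753 mA, giving I_C = β·I_B = 75.3 mA.
But then V_CE = 13 − 75.3×3.9 = -281 V < V_CE(sat) = 0.2 V — impossible in the active region.
So the transistor is saturated. With V_CE = 0.2 V, I_C = (V_CC − 0.2)/R_C = 12.8/3.9 = 3.28 mA.
Check: β·I_B = 75.3 mA > I_C = 3.28 mA, confirming saturation.

saturation; I_C ≈ 3.3 mA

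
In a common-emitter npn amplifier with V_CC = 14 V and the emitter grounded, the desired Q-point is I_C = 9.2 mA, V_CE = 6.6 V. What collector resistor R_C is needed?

Collector loop: V_CC = I_C·R_C + V_CE.
R_C = (V_CC − V_CE)/I_C = (14 − 6.6)/9.2 = 0.804 kΩ.

R_C ≈ 0.8 kΩ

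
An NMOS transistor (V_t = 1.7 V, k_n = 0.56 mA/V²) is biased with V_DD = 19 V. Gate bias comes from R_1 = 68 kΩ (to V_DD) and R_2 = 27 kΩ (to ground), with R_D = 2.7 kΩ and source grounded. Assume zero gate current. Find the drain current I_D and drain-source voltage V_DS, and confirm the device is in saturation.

V_G = V_DD·R_2/(R_1+R_2) = 19×27/95 = 5.4 V. With the source grounded, V_GS = V_G = 5.4 V.
Assume saturation: I_D = (k_n/2)(V_GS − V_t)² = (0.56/2)×(5.4 − 1.7)² = 0.28×3.7² = 3.83 mA.
V_DS = V_DD − I_D·R_D = 19 − 3.83×2.7 = 8.65 V.
Saturation requires V_DS ≥ V_GS − V_t = 3.7 V; 8.65 ≥ 3.7 ✓.

I_D ≈ 3.8 mA, V_DS ≈ 8.7 V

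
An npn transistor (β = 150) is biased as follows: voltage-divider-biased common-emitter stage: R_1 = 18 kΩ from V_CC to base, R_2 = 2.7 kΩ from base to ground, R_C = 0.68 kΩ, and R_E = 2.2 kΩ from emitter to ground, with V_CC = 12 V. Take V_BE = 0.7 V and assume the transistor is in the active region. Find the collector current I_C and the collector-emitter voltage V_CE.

Thevenize the base divider: V_Th = V_CC·R_2/(R_1+R_2) = 12×2.7/20.7 = 1.57 V, R_Th = R_1‖R_2 = 2.35 kΩ.
Base-emitter loop: V_Th = I_B·R_Th + V_BE + (β+1)I_B·R_E, so I_B = (1.57 − 0.7) / (2.35 + 151×2.2) = 0.00259 mA.
I_C = β·I_B = 150×0.00259 = 0.388 mA, and I_E = (β+1)I_B = 0.391 mA.
V_CE = V_CC − I_C·R_C − I_E·R_E = 12 − 0.388×0.68 − 0.391×2.2 = 10.9 V.
V_CE = 10.9 V > 0.2 V confirms active-region operation.

I_C ≈ 0.39 mA, V_CE ≈ 11 V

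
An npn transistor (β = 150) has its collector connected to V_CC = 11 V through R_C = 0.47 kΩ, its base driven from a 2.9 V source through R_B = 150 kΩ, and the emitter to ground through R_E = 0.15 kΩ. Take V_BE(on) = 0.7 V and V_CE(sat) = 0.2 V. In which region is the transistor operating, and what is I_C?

active; I_C ≈ 1.9 mA

Assume active. Base-emitter loop: I_B = (V_BB − V_BE)/(R_B + (β+1)R_E) = (2.9 − 0.7)/(150 + 151×0.15) = 0.0127 mA.
I_C = β·I_B = 150×0.0127 = 1.91 mA.
V_CE = V_CC − I_C·R_C − I_E·R_E = 11 − 1.91×0.47 − 1.92×0.15 = 9.81 V > V_CE(sat), so the active-region assumption holds.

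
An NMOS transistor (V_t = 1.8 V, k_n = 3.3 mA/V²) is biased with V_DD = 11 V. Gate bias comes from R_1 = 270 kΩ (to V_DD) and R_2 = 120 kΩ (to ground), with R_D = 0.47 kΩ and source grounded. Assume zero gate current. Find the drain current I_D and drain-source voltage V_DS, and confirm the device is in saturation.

V_G = V_DD·R_2/(R_1+R_2) = 11×120/390 = 3.38 V. With the source grounded, V_GS = V_G = 3.38 V.
Assume saturation: I_D = (k_n/2)(V_GS − V_t)² = (3.3/2)×(3.38 − 1.8)² = 1.65×1.58² = 4.14 mA.
V_DS = V_DD − I_D·R_D = 11 − 4.14×0.47 = 9.05 V.
Saturation requires V_DS ≥ V_GS − V_t = 1.58 V; 9.05 ≥ 1.58 ✓.

I_D ≈ 4.1 mA, V_DS ≈ 9.1 V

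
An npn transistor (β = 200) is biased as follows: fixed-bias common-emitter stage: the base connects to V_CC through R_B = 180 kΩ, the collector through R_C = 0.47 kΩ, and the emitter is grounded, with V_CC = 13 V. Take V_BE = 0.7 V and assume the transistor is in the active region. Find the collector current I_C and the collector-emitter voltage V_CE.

Base loop: V_CC = I_B·R_B + V_BE, so I_B = (13 − 0.7)/180 kΩ = 0.0683 mA.
In the active region I_C = β·I_B = 200 × 0.0683 = 13.7 mA.
Collector loop: V_CE = V_CC − I_C·R_C = 13 − 13.7×0.47 = 6.58 V.
Since V_CE = 6.58 V > V_CE(sat) ≈ 0.2 V, the transistor is in the active region as assumed.

I_C ≈ 14 mA, V_CE ≈ 6.6 V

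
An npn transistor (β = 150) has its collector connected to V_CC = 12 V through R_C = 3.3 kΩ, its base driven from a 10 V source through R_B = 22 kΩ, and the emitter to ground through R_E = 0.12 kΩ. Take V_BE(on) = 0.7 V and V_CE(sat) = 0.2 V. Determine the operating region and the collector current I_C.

Assume active: I_B = (10 − 0.7)/(22 + 151×0.12) = 0.232 mA, I_C = β·I_B = 34.8 mA.
Then V_CE = 12 − 34.8×3.3 − 35×0.12 = -107 V < 0.2 V — the active assumption fails.
Re-solve with V_CE = 0.2 V. KCL at the emitter: V_E/R_E = (V_BB−0.7−V_E)/R_B + (V_CC−0.2−V_E)/R_C, giving V_E = 0.461 V.
I_C = (V_CC − 0.2 − V_E)/R_C = (11.8 − 0.461)/3.3 = 3.44 mA.
Check: I_B = (9.3 − 0.461)/22 = 0.402 mA, and β·I_B = 60.3 mA > I_C, confirming saturation.

saturation; I_C ≈ 3.4 mA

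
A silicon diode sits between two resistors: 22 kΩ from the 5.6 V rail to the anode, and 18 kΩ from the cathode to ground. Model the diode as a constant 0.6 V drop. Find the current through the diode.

The two resistors are in series with the diode, so KVL gives 5.6 = I·22 + 0.6 + I·18.
I = (5.6 − 0.6) / (22 + 18) kΩ = 5 / 40 = 0.125 mA.

I ≈ 0.12 mA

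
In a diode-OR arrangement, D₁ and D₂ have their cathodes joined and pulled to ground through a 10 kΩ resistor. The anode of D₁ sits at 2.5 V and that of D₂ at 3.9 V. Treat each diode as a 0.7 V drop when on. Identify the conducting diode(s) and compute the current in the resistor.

Assume both conduct. Then node N would need to be at both 2.5−0.7 = 1.8 V and 3.9−0.7 = 3.2 V, which is impossible.
Assume only D₂ conducts: V_N = 3.9 − 0.7 = 3.2 V, so I_R = 3.2/10 = 0.32 mA.
Check D₁: its anode-to-cathode voltage is 2.5 − 3.2 = -0.7 V < 0.7 V, so it is off. The assumption is consistent.

Only D₂ conducts; I_R ≈ 0.32 mA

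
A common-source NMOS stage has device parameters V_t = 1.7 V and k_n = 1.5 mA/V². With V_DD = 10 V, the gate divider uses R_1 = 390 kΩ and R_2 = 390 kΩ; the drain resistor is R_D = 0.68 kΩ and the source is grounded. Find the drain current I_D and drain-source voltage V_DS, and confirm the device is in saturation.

I_D ≈ 8.2 mA, V_DS ≈ 4.4 V

V_G = V_DD·R_2/(R_1+R_2) = 10×390/780 = 5 V. With the source grounded, V_GS = V_G = 5 V.
Assume saturation: I_D = (k_n/2)(V_GS − V_t)² = (1.5/2)×(5 − 1.7)² = 0.75×3.3² = 8.17 mA.
V_DS = V_DD − I_D·R_D = 10 − 8.17×0.68 = 4.45 V.
Saturation requires V_DS ≥ V_GS − V_t = 3.3 V; 4.45 ≥ 3.3 ✓.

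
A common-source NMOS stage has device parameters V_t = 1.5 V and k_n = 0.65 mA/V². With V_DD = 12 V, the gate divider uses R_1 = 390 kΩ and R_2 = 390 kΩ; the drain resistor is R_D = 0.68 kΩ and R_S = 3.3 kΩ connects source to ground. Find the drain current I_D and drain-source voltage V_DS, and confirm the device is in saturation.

V_G = V_DD·R_2/(R_1+R_2) = 12×390/780 = 6 V.
Assume saturation: I_D = (k_n/2)(V_GS − V_t)² with V_GS = V_G − I_D·R_S = 6 − 3.3·I_D.
Substituting gives 3.54·I_D² − 10.7·I_D + 6.58 = 0, with roots I_D = 0.868 or 2.14 mA.
The root I_D = 2.14 mA gives V_GS = -1.07 V ≤ V_t, so take I_D = 0.868 mA.
Then V_GS = 3.13 V and V_DS = V_DD − I_D(R_D+R_S) = 12 − 0.868×3.98 = 8.54 V.
Saturation requires V_DS ≥ V_GS − V_t = 1.63 V; 8.54 ≥ 1.63 ✓.

I_D ≈ 0.87 mA, V_DS ≈ 8.5 V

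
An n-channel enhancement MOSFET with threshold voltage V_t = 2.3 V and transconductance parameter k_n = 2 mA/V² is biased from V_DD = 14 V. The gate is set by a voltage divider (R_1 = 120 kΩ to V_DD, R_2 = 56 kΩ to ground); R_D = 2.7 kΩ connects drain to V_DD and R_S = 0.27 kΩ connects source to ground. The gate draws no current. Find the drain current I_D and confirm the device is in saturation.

I_D ≈ 2.3 mA

V_G = V_DD·R_2/(R_1+R_2) = 14×56/176 = 4.45 V.
Assume saturation: I_D = (k_n/2)(V_GS − V_t)² with V_GS = V_G − I_D·R_S = 4.45 − 0.27·I_D.
Substituting gives 0.0729·I_D² − 2.16·I_D + 4.64 = 0, with roots I_D = 2.33 or 27.3 mA.
The root I_D = 27.3 mA gives V_GS = -2.93 V ≤ V_t, so take I_D = 2.33 mA.
Then V_GS = 3.83 V and V_DS = V_DD − I_D(R_D+R_S) = 14 − 2.33×2.97 = 7.08 V.
Saturation requires V_DS ≥ V_GS − V_t = 1.53 V; 7.08 ≥ 1.53 ✓.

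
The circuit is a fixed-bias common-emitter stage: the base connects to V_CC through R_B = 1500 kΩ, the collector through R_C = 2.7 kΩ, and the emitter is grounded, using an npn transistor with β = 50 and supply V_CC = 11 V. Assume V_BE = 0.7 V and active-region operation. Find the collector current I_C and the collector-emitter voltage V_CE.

Base loop: V_CC = I_B·R_B + V_BE, so I_B = (11 − 0.7)/1500 kΩ = 0.00687 mA.
In the active region I_C = β·I_B = 50 × 0.00687 = 0.343 mA.
Collector loop: V_CE = V_CC − I_C·R_C = 11 − 0.343×2.7 = 10.1 V.
Since V_CE = 10.1 V > V_CE(sat) ≈ 0.2 V, the transistor is in the active region as assumed.

I_C ≈ 0.34 mA, V_CE ≈ 10 V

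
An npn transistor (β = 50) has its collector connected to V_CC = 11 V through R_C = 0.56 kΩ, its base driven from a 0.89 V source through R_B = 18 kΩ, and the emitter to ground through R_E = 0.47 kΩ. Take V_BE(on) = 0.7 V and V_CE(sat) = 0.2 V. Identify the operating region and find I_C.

active; I_C ≈ 0.23 mA

Assume active. Base-emitter loop: I_B = (V_BB − V_BE)/(R_B + (β+1)R_E) = (0.89 − 0.7)/(18 + 51×0.47) = 0.00453 mA.
I_C = β·I_B = 50×0.00453 = 0.226 mA.
V_CE = V_CC − I_C·R_C − I_E·R_E = 11 − 0.226×0.56 − 0.231×0.47 = 10.8 V > V_CE(sat), so the active-region assumption holds.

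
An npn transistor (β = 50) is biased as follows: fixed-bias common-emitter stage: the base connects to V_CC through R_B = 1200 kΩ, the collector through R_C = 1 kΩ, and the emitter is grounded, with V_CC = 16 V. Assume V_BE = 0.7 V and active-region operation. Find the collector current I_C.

Base loop: V_CC = I_B·R_B + V_BE, so I_B = (16 − 0.7)/1200 kΩ = 0.0128 mA.
In the active region I_C = β·I_B = 50 × 0.0128 = 0.638 mA.
Collector loop: V_CE = V_CC − I_C·R_C = 16 − 0.638×1 = 15.4 V.
Since V_CE = 15.4 V > V_CE(sat) ≈ 0.2 V, the transistor is in the active region as assumed.

I_C ≈ 0.64 mA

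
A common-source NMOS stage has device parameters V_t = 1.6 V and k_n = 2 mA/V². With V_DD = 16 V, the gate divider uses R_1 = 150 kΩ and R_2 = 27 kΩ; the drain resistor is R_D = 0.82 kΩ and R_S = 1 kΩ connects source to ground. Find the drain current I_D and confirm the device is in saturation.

I_D ≈ 0.3 mA

V_G = V_DD·R_2/(R_1+R_2) = 16×27/177 = 2.44 V.
Assume saturation: I_D = (k_n/2)(V_GS − V_t)² with V_GS = V_G − I_D·R_S = 2.44 − 1·I_D.
Substituting gives 1·I_D² − 2.68·I_D + 0.707 = 0, with roots I_D = 0.296 or 2.39 mA.
The root I_D = 2.39 mA gives V_GS = 0.0556 V ≤ V_t, so take I_D = 0.296 mA.
Then V_GS = 2.14 V and V_DS = V_DD − I_D(R_D+R_S) = 16 − 0.296×1.82 = 15.5 V.
Saturation requires V_DS ≥ V_GS − V_t = 0.544 V; 15.5 ≥ 0.544 ✓.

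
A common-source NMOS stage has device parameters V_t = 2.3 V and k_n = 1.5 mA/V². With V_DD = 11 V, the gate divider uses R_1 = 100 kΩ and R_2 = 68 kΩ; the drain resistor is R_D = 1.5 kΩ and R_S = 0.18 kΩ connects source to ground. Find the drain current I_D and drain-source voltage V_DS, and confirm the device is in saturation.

I_D ≈ 2.3 mA, V_DS ≈ 7.2 V

V_G = V_DD·R_2/(R_1+R_2) = 11×68/168 = 4.45 V.
Assume saturation: I_D = (k_n/2)(V_GS − V_t)² with V_GS = V_G − I_D·R_S = 4.45 − 0.18·I_D.
Substituting gives 0.0243·I_D² − 1.58·I_D + 3.47 = 0, with roots I_D = 2.28 or 62.8 mA.
The root I_D = 62.8 mA gives V_GS = -6.85 V ≤ V_t, so take I_D = 2.28 mA.
Then V_GS = 4.04 V and V_DS = V_DD − I_D(R_D+R_S) = 11 − 2.28×1.68 = 7.17 V.
Saturation requires V_DS ≥ V_GS − V_t = 1.74 V; 7.17 ≥ 1.74 ✓.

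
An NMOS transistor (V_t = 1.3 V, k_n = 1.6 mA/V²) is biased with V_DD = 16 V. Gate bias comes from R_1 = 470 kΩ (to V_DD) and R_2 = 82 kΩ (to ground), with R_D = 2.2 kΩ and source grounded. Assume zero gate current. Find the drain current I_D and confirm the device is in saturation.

V_G = V_DD·R_2/(R_1+R_2) = 16×82/552 = 2.38 V. With the source grounded, V_GS = V_G = 2.38 V.
Assume saturation: I_D = (k_n/2)(V_GS − V_t)² = (1.6/2)×(2.38 − 1.3)² = 0.8×1.08² = 0.928 mA.
V_DS = V_DD − I_D·R_D = 16 − 0.928×2.2 = 14 V.
Saturation requires V_DS ≥ V_GS − V_t = 1.08 V; 14 ≥ 1.08 ✓.

I_D ≈ 0.93 mA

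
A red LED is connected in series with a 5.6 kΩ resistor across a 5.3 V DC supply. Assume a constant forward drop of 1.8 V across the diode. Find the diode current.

I ≈ 0.62 mA

KVL around the loop: 5.3 = V_D + I·R = 1.8 + I × 5.6 kΩ.
So I = (5.3 − 1.8) / 5.6 kΩ = 3.5 / 5.6 = 0.625 mA.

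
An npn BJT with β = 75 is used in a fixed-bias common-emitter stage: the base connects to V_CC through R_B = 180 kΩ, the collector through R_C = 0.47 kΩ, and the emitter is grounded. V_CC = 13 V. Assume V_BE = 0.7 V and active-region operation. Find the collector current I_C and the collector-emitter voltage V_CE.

Base loop: V_CC = I_B·R_B + V_BE, so I_B = (13 − 0.7)/180 kΩ = 0.0683 mA.
In the active region I_C = β·I_B = 75 × 0.0683 = 5.13 mA.
Collector loop: V_CE = V_CC − I_C·R_C = 13 − 5.13×0.47 = 10.6 V.
Since V_CE = 10.6 V > V_CE(sat) ≈ 0.2 V, the transistor is in the active region as assumed.

I_C ≈ 5.1 mA, V_CE ≈ 11 V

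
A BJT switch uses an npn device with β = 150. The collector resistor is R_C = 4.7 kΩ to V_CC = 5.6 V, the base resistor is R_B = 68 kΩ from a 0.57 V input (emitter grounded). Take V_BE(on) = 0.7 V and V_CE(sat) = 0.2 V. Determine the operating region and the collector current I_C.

V_BB = 0.57 V ≤ V_BE(on) = 0.7 V, so the base-emitter junction is not forward biased.
The transistor is in cutoff: I_B = I_C = 0.

cutoff; I_C ≈ 0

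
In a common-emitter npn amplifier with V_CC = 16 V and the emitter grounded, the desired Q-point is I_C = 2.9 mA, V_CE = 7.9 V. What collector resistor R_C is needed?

Collector loop: V_CC = I_C·R_C + V_CE.
R_C = (V_CC − V_CE)/I_C = (16 − 7.9)/2.9 = 2.79 kΩ.

R_C ≈ 2.8 kΩ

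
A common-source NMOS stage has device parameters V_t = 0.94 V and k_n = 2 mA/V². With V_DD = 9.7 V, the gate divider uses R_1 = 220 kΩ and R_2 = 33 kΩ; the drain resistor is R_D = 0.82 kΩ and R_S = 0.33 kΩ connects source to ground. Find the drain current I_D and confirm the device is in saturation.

I_D ≈ 0.088 mA

V_G = V_DD·R_2/(R_1+R_2) = 9.7×33/253 = 1.27 V.
Assume saturation: I_D = (k_n/2)(V_GS − V_t)² with V_GS = V_G − I_D·R_S = 1.27 − 0.33·I_D.
Substituting gives 0.109·I_D² − 1.21·I_D + 0.106 = 0, with roots I_D = 0.0878 or 11.1 mA.
The root I_D = 11.1 mA gives V_GS = -2.39 V ≤ V_t, so take I_D = 0.0878 mA.
Then V_GS = 1.24 V and V_DS = V_DD − I_D(R_D+R_S) = 9.7 − 0.0878×1.15 = 9.6 V.
Saturation requires V_DS ≥ V_GS − V_t = 0.296 V; 9.6 ≥ 0.296 ✓.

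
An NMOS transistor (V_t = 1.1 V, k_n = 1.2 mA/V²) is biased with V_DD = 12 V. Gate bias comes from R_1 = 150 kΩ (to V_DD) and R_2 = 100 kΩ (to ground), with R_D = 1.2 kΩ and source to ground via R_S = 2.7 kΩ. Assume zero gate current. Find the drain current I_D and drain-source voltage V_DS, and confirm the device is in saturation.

I_D ≈ 0.91 mA, V_DS ≈ 8.4 V

V_G = V_DD·R_2/(R_1+R_2) = 12×100/250 = 4.8 V.
Assume saturation: I_D = (k_n/2)(V_GS − V_t)² with V_GS = V_G − I_D·R_S = 4.8 − 2.7·I_D.
Substituting gives 4.37·I_D² − 13·I_D + 8.21 = 0, with roots I_D = 0.913 or 2.06 mA.
The root I_D = 2.06 mA gives V_GS = -0.751 V ≤ V_t, so take I_D = 0.913 mA.
Then V_GS = 2.33 V and V_DS = V_DD − I_D(R_D+R_S) = 12 − 0.913×3.9 = 8.44 V.
Saturation requires V_DS ≥ V_GS − V_t = 1.23 V; 8.44 ≥ 1.23 ✓.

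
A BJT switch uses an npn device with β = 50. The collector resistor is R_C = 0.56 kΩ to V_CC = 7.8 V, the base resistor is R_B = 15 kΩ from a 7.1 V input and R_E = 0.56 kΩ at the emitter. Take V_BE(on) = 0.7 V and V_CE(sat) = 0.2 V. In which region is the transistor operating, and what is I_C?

Assume active: I_B = (7.1 − 0.7)/(15 + 51×0.56) = 0.147 mA, I_C = β·I_B = 7.35 mA.
Then V_CE = 7.8 − 7.35×0.56 − 7.49×0.56 = -0.51 V < 0.2 V — the active assumption fails.
Re-solve with V_CE = 0.2 V. KCL at the emitter: V_E/R_E = (V_BB−0.7−V_E)/R_B + (V_CC−0.2−V_E)/R_C, giving V_E = 3.85 V.
I_C = (V_CC − 0.2 − V_E)/R_C = (7.6 − 3.85)/0.56 = 6.7 mA.
Check: I_B = (6.4 − 3.85)/15 = 0.17 mA, and β·I_B = 8.51 mA > I_C, confirming saturation.

saturation; I_C ≈ 6.7 mA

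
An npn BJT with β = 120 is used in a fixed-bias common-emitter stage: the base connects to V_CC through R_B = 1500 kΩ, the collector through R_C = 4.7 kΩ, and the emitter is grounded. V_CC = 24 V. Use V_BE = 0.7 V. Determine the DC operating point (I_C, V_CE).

Base loop: V_CC = I_B·R_B + V_BE, so I_B = (24 − 0.7)/1500 kΩ = 0.0155 mA.
In the active region I_C = β·I_B = 120 × 0.0155 = 1.86 mA.
Collector loop: V_CE = V_CC − I_C·R_C = 24 − 1.86×4.7 = 15.2 V.
Since V_CE = 15.2 V > V_CE(sat) ≈ 0.2 V, the transistor is in the active region as assumed.

I_C ≈ 1.9 mA, V_CE ≈ 15 V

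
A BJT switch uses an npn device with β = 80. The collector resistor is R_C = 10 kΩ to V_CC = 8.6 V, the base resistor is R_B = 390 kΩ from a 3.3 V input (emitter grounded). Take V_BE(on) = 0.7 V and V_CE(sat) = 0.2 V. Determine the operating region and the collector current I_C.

active; I_C ≈ 0.53 mA

Assume active. Base-emitter loop: I_B = (V_BB − V_BE)/R_B = (3.3 − 0.7)/390 = 0.00667 mA.
I_C = β·I_B = 80×0.00667 = 0.533 mA.
V_CE = V_CC − I_C·R_C = 8.6 − 0.533×10 = 3.27 V > V_CE(sat), so the active-region assumption holds.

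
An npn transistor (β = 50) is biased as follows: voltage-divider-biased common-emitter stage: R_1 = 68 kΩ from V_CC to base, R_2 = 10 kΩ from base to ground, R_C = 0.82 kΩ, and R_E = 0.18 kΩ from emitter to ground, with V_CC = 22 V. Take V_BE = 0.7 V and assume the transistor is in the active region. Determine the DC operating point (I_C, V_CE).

Thevenize the base divider: V_Th = V_CC·R_2/(R_1+R_2) = 22×10/78 = 2.82 V, R_Th = R_1‖R_2 = 8.72 kΩ.
Base-emitter loop: V_Th = I_B·R_Th + V_BE + (β+1)I_B·R_E, so I_B = (2.82 − 0.7) / (8.72 + 51×0.18) = 0.118 mA.
I_C = β·I_B = 50×0.118 = 5.92 mA, and I_E = (β+1)I_B = 6.04 mA.
V_CE = V_CC − I_C·R_C − I_E·R_E = 22 − 5.92×0.82 − 6.04×0.18 = 16.1 V.
V_CE = 16.1 V > 0.2 V confirms active-region operation.

I_C ≈ 5.9 mA, V_CE ≈ 16 V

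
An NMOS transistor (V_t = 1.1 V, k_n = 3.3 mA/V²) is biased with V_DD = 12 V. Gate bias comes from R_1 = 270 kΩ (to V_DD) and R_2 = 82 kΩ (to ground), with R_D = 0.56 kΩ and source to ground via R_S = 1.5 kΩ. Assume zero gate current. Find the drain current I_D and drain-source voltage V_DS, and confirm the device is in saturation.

I_D ≈ 0.7 mA, V_DS ≈ 11 V

V_G = V_DD·R_2/(R_1+R_2) = 12×82/352 = 2.8 V.
Assume saturation: I_D = (k_n/2)(V_GS − V_t)² with V_GS = V_G − I_D·R_S = 2.8 − 1.5·I_D.
Substituting gives 3.71·I_D² − 9.39·I_D + 4.74 = 0, with roots I_D = 0.697 or 1.83 mA.
The root I_D = 1.83 mA gives V_GS = 0.046 V ≤ V_t, so take I_D = 0.697 mA.
Then V_GS = 1.75 V and V_DS = V_DD − I_D(R_D+R_S) = 12 − 0.697×2.06 = 10.6 V.
Saturation requires V_DS ≥ V_GS − V_t = 0.65 V; 10.6 ≥ 0.65 ✓.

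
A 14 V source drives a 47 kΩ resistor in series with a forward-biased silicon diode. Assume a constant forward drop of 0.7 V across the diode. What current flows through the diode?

I ≈ 0.28 mA

KVL around the loop: 14 = V_D + I·R = 0.7 + I × 47 kΩ.
So I = (14 − 0.7) / 47 kΩ = 13.3 / 47 = 0.283 mA.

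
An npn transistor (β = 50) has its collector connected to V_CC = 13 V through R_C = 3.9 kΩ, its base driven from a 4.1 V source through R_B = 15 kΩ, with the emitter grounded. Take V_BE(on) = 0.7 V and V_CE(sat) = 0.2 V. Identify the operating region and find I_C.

saturation; I_C ≈ 3.3 mA

Assume active: I_B = (4.1 − 0.7)/15 = 0.227 mA, giving I_C = β·I_B = 11.3 mA.
But then V_CE = 13 − 11.3×3.9 = -31.2 V < V_CE(sat) = 0.2 V — impossible in the active region.
So the transistor is saturated. With V_CE = 0.2 V, I_C = (V_CC − 0.2)/R_C = 12.8/3.9 = 3.28 mA.
Check: β·I_B = 11.3 mA > I_C = 3.28 mA, confirming saturation.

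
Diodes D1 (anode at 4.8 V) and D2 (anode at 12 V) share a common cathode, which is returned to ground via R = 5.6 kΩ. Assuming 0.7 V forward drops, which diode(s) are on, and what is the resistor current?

Only D2 conducts; I_R ≈ 2 mA

Assume both conduct. Then node N would need to be at both 4.8−0.7 = 4.1 V and 12−0.7 = 11.3 V, which is impossible.
Assume only D2 conducts: V_N = 12 − 0.7 = 11.3 V, so I_R = 11.3/5.6 = 2.02 mA.
Check D1: its anode-to-cathode voltage is 4.8 − 11.3 = -6.5 V < 0.7 V, so it is off. The assumption is consistent.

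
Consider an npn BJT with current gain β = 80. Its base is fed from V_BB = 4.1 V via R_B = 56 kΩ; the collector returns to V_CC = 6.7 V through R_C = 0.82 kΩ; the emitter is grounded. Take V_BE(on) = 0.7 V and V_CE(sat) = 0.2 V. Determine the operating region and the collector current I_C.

active; I_C ≈ 4.9 mA

Assume active. Base-emitter loop: I_B = (V_BB − V_BE)/R_B = (4.1 − 0.7)/56 = 0.0607 mA.
I_C = β·I_B = 80×0.0607 = 4.86 mA.
V_CE = V_CC − I_C·R_C = 6.7 − 4.86×0.82 = 2.72 V > V_CE(sat), so the active-region assumption holds.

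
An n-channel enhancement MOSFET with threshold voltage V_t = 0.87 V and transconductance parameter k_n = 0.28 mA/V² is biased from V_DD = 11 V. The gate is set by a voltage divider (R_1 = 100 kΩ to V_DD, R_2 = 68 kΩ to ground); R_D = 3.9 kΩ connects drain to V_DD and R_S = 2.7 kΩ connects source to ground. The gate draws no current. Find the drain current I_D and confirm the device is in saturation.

I_D ≈ 0.58 mA

V_G = V_DD·R_2/(R_1+R_2) = 11×68/168 = 4.45 V.
Assume saturation: I_D = (k_n/2)(V_GS − V_t)² with V_GS = V_G − I_D·R_S = 4.45 − 2.7·I_D.
Substituting gives 1.02·I_D² − 3.71·I_D + 1.8 = 0, with roots I_D = 0.576 or 3.06 mA.
The root I_D = 3.06 mA gives V_GS = -3.8 V ≤ V_t, so take I_D = 0.576 mA.
Then V_GS = 2.9 V and V_DS = V_DD − I_D(R_D+R_S) = 11 − 0.576×6.6 = 7.2 V.
Saturation requires V_DS ≥ V_GS − V_t = 2.03 V; 7.2 ≥ 2.03 ✓.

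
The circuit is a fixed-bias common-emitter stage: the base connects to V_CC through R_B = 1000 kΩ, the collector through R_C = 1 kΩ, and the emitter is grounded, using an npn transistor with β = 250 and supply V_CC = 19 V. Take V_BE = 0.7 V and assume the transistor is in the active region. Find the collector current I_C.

I_C ≈ 4.6 mA

Base loop: V_CC = I_B·R_B + V_BE, so I_B = (19 − 0.7)/1000 kΩ = 0.0183 mA.
In the active region I_C = β·I_B = 250 × 0.0183 = 4.58 mA.
Collector loop: V_CE = V_CC − I_C·R_C = 19 − 4.58×1 = 14.4 V.
Since V_CE = 14.4 V > V_CE(sat) ≈ 0.2 V, the transistor is in the active region as assumed.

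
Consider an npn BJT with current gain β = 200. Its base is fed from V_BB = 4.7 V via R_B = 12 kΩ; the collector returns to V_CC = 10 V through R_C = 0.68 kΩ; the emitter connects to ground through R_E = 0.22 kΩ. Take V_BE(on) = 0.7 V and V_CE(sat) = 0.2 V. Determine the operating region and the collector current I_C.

Assume active: I_B = (4.7 − 0.7)/(12 + 201×0.22) = 0.0711 mA, I_C = β·I_B = 14.2 mA.
Then V_CE = 10 − 14.2×0.68 − 14.3×0.22 = -2.82 V < 0.2 V — the active assumption fails.
Re-solve with V_CE = 0.2 V. KCL at the emitter: V_E/R_E = (V_BB−0.7−V_E)/R_B + (V_CC−0.2−V_E)/R_C, giving V_E = 2.42 V.
I_C = (V_CC − 0.2 − V_E)/R_C = (9.8 − 2.42)/0.68 = 10.9 mA.
Check: I_B = (4 − 2.42)/12 = 0.132 mA, and β·I_B = 26.4 mA > I_C, confirming saturation.

saturation; I_C ≈ 11 mA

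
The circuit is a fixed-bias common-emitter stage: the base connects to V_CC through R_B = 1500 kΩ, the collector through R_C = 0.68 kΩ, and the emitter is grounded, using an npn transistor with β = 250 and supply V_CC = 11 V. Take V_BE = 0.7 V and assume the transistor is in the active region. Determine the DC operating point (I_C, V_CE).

Base loop: V_CC = I_B·R_B + V_BE, so I_B = (11 − 0.7)/1500 kΩ = 0.00687 mA.
In the active region I_C = β·I_B = 250 × 0.00687 = 1.72 mA.
Collector loop: V_CE = V_CC − I_C·R_C = 11 − 1.72×0.68 = 9.83 V.
Since V_CE = 9.83 V > V_CE(sat) ≈ 0.2 V, the transistor is in the active region as assumed.

I_C ≈ 1.7 mA, V_CE ≈ 9.8 V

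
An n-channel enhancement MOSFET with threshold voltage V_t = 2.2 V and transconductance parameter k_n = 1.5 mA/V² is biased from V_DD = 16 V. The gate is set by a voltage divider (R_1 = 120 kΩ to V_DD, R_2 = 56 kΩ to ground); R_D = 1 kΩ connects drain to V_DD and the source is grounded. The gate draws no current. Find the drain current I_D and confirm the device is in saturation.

V_G = V_DD·R_2/(R_1+R_2) = 16×56/176 = 5.09 V. With the source grounded, V_GS = V_G = 5.09 V.
Assume saturation: I_D = (k_n/2)(V_GS − V_t)² = (1.5/2)×(5.09 − 2.2)² = 0.75×2.89² = 6.27 mA.
V_DS = V_DD − I_D·R_D = 16 − 6.27×1 = 9.73 V.
Saturation requires V_DS ≥ V_GS − V_t = 2.89 V; 9.73 ≥ 2.89 ✓.

I_D ≈ 6.3 mA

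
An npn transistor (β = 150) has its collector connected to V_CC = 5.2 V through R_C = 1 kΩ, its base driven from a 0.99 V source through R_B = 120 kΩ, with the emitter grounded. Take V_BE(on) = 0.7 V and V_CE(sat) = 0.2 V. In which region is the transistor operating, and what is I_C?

active; I_C ≈ 0.36 mA

Assume active. Base-emitter loop: I_B = (V_BB − V_BE)/R_B = (0.99 − 0.7)/120 = 0.00242 mA.
I_C = β·I_B = 150×0.00242 = 0.363 mA.
V_CE = V_CC − I_C·R_C = 5.2 − 0.363×1 = 4.84 V > V_CE(sat), so the active-region assumption holds.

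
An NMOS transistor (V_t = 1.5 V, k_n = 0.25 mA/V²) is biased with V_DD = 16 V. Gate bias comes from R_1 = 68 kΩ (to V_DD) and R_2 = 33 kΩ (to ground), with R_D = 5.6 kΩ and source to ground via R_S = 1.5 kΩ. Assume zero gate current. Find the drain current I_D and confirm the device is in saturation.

V_G = V_DD·R_2/(R_1+R_2) = 16×33/101 = 5.23 V.
Assume saturation: I_D = (k_n/2)(V_GS − V_t)² with V_GS = V_G − I_D·R_S = 5.23 − 1.5·I_D.
Substituting gives 0.281·I_D² − 2.4·I_D + 1.74 = 0, with roots I_D = 0.799 or 7.73 mA.
The root I_D = 7.73 mA gives V_GS = -6.36 V ≤ V_t, so take I_D = 0.799 mA.
Then V_GS = 4.03 V and V_DS = V_DD − I_D(R_D+R_S) = 16 − 0.799×7.1 = 10.3 V.
Saturation requires V_DS ≥ V_GS − V_t = 2.53 V; 10.3 ≥ 2.53 ✓.

I_D ≈ 0.8 mA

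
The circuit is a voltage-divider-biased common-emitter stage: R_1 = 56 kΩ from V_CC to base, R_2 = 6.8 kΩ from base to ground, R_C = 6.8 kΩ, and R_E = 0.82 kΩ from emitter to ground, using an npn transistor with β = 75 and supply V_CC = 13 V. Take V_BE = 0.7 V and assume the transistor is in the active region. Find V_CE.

V_CE ≈ 7.1 V

Thevenize the base divider: V_Th = V_CC·R_2/(R_1+R_2) = 13×6.8/62.8 = 1.41 V, R_Th = R_1‖R_2 = 6.06 kΩ.
Base-emitter loop: V_Th = I_B·R_Th + V_BE + (β+1)I_B·R_E, so I_B = (1.41 − 0.7) / (6.06 + 76×0.82) = 0.0103 mA.
I_C = β·I_B = 75×0.0103 = 0.776 mA, and I_E = (β+1)I_B = 0.786 mA.
V_CE = V_CC − I_C·R_C − I_E·R_E = 13 − 0.776×6.8 − 0.786×0.82 = 7.08 V.
V_CE = 7.08 V > 0.2 V confirms active-region operation.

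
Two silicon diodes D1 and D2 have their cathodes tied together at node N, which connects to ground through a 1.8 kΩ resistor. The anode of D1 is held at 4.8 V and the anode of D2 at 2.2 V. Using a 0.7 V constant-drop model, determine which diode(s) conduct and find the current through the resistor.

Assume both conduct. Then node N would need to be at both 4.8−0.7 = 4.1 V and 2.2−0.7 = 1.5 V, which is impossible.
Assume only D1 conducts: V_N = 4.8 − 0.7 = 4.1 V, so I_R = 4.1/1.8 = 2.28 mA.
Check D2: its anode-to-cathode voltage is 2.2 − 4.1 = -1.9 V < 0.7 V, so it is off. The assumption is consistent.

Only D1 conducts; I_R ≈ 2.3 mA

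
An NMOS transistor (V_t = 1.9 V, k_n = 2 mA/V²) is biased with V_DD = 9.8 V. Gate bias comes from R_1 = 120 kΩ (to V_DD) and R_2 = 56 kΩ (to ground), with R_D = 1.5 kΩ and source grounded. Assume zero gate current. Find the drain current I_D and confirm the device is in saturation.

I_D ≈ 1.5 mA

V_G = V_DD·R_2/(R_1+R_2) = 9.8×56/176 = 3.12 V. With the source grounded, V_GS = V_G = 3.12 V.
Assume saturation: I_D = (k_n/2)(V_GS − V_t)² = (2/2)×(3.12 − 1.9)² = 1×1.22² = 1.48 mA.
V_DS = V_DD − I_D·R_D = 9.8 − 1.48×1.5 = 7.57 V.
Saturation requires V_DS ≥ V_GS − V_t = 1.22 V; 7.57 ≥ 1.22 ✓.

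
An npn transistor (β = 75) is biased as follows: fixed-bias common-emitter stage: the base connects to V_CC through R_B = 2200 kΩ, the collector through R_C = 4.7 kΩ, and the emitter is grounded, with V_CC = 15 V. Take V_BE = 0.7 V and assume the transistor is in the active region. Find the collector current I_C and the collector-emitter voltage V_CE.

I_C ≈ 0.49 mA, V_CE ≈ 13 V

Base loop: V_CC = I_B·R_B + V_BE, so I_B = (15 − 0.7)/2200 kΩ = 0.0065 mA.
In the active region I_C = β·I_B = 75 × 0.0065 = 0.488 mA.
Collector loop: V_CE = V_CC − I_C·R_C = 15 − 0.488×4.7 = 12.7 V.
Since V_CE = 12.7 V > V_CE(sat) ≈ 0.2 V, the transistor is in the active region as assumed.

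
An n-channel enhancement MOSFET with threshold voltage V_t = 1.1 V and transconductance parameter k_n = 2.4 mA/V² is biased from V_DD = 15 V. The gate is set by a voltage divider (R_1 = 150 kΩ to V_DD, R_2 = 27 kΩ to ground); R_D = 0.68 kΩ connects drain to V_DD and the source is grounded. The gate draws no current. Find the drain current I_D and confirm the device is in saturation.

V_G = V_DD·R_2/(R_1+R_2) = 15×27/177 = 2.29 V. With the source grounded, V_GS = V_G = 2.29 V.
Assume saturation: I_D = (k_n/2)(V_GS − V_t)² = (2.4/2)×(2.29 − 1.1)² = 1.2×1.19² = 1.69 mA.
V_DS = V_DD − I_D·R_D = 15 − 1.69×0.68 = 13.8 V.
Saturation requires V_DS ≥ V_GS − V_t = 1.19 V; 13.8 ≥ 1.19 ✓.

I_D ≈ 1.7 mA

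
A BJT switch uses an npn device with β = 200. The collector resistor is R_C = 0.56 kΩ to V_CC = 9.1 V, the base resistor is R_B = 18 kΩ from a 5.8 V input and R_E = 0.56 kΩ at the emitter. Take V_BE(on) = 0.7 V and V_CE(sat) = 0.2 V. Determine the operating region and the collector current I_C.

Assume active. Base-emitter loop: I_B = (V_BB − V_BE)/(R_B + (β+1)R_E) = (5.8 − 0.7)/(18 + 201×0.56) = 0.0391 mA.
I_C = β·I_B = 200×0.0391 = 7.81 mA.
V_CE = V_CC − I_C·R_C − I_E·R_E = 9.1 − 7.81×0.56 − 7.85×0.56 = 0.328 V > V_CE(sat), so the active-region assumption holds.

active; I_C ≈ 7.8 mA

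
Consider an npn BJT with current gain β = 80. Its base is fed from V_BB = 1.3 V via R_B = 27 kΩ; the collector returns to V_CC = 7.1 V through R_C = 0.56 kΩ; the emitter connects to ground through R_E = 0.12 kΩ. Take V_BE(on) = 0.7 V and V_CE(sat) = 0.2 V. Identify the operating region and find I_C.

Assume active. Base-emitter loop: I_B = (V_BB − V_BE)/(R_B + (β+1)R_E) = (1.3 − 0.7)/(27 + 81×0.12) = 0.0163 mA.
I_C = β·I_B = 80×0.0163 = 1.31 mA.
V_CE = V_CC − I_C·R_C − I_E·R_E = 7.1 − 1.31×0.56 − 1.32×0.12 = 6.21 V > V_CE(sat), so the active-region assumption holds.

active; I_C ≈ 1.3 mA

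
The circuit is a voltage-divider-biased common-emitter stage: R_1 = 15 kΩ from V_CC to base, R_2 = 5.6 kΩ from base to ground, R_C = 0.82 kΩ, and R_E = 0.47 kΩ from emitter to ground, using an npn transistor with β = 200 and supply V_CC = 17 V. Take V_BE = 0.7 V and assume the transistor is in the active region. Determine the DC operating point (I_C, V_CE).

I_C ≈ 8 mA, V_CE ≈ 6.7 V

Thevenize the base divider: V_Th = V_CC·R_2/(R_1+R_2) = 17×5.6/20.6 = 4.62 V, R_Th = R_1‖R_2 = 4.08 kΩ.
Base-emitter loop: V_Th = I_B·R_Th + V_BE + (β+1)I_B·R_E, so I_B = (4.62 − 0.7) / (4.08 + 201×0.47) = 0.0398 mA.
I_C = β·I_B = 200×0.0398 = 7.96 mA, and I_E = (β+1)I_B = 8 mA.
V_CE = V_CC − I_C·R_C − I_E·R_E = 17 − 7.96×0.82 − 8×0.47 = 6.72 V.
V_CE = 6.72 V > 0.2 V confirms active-region operation.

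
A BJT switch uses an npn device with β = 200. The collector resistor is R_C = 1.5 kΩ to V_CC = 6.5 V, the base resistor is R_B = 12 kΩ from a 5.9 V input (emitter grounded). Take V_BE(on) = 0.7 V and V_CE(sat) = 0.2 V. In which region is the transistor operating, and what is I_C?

Assume active: I_B = (5.9 − 0.7)/12 = 0.433 mA, giving I_C = β·I_B = 86.7 mA.
But then V_CE = 6.5 − 86.7×1.5 = -124 V < V_CE(sat) = 0.2 V — impossible in the active region.
So the transistor is saturated. With V_CE = 0.2 V, I_C = (V_CC − 0.2)/R_C = 6.3/1.5 = 4.2 mA.
Check: β·I_B = 86.7 mA > I_C = 4.2 mA, confirming saturation.

saturation; I_C ≈ 4.2 mA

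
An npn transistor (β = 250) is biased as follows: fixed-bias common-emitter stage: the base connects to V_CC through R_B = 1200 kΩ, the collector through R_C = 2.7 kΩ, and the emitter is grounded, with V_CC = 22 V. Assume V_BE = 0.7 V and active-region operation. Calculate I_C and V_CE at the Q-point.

I_C ≈ 4.4 mA, V_CE ≈ 10 V

Base loop: V_CC = I_B·R_B + V_BE, so I_B = (22 − 0.7)/1200 kΩ = 0.0178 mA.
In the active region I_C = β·I_B = 250 × 0.0178 = 4.44 mA.
Collector loop: V_CE = V_CC − I_C·R_C = 22 − 4.44×2.7 = 10 V.
Since V_CE = 10 V > V_CE(sat) ≈ 0.2 V, the transistor is in the active region as assumed.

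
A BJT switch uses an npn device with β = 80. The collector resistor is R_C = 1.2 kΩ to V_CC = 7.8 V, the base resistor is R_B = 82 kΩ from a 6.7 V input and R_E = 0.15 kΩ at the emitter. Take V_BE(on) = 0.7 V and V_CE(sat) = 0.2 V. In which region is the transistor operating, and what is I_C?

active; I_C ≈ 5.1 mA

Assume active. Base-emitter loop: I_B = (V_BB − V_BE)/(R_B + (β+1)R_E) = (6.7 − 0.7)/(82 + 81×0.15) = 0.0637 mA.
I_C = β·I_B = 80×0.0637 = 5.1 mA.
V_CE = V_CC − I_C·R_C − I_E·R_E = 7.8 − 5.1×1.2 − 5.16×0.15 = 0.908 V > V_CE(sat), so the active-region assumption holds.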